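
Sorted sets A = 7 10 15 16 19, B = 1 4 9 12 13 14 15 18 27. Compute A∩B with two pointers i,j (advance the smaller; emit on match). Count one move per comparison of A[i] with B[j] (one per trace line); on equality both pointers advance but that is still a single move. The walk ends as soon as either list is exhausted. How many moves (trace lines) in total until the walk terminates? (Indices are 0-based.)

12 moves

i=0 j=0: 7>1, j++
i=0 j=1: 7>4, j++
i=0 j=2: 7<9, i++
i=1 j=2: 10>9, j++
i=1 j=3: 10<12, i++
i=2 j=3: 15>12, j++
i=2 j=4: 15>13, j++
i=2 j=5: 15>14, j++
i=2 j=6: 15==15 emit, i++,j++
i=3 j=7: 16<18, i++
i=4 j=7: 19>18, j++
i=4 j=8: 19<27, i++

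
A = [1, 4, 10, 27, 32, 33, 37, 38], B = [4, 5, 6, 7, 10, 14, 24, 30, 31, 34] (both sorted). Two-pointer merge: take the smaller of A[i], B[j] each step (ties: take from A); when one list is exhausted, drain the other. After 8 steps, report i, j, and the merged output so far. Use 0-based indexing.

i=3, j=5, merged so far=[1, 4, 4, 5, 6, 7, 10, 10]

i=0 j=0: A[i]=1<=B[j]=4 take 1, i++
i=1 j=0: A[i]=4<=B[j]=4 take 4, i++
i=2 j=0: A[i]=10>B[j]=4 take 4, j++
i=2 j=1: A[i]=10>B[j]=5 take 5, j++
i=2 j=2: A[i]=10>B[j]=6 take 6, j++
i=2 j=3: A[i]=10>B[j]=7 take 7, j++
i=2 j=4: A[i]=10<=B[j]=10 take 10, i++
i=3 j=4: A[i]=27>B[j]=10 take 10, j++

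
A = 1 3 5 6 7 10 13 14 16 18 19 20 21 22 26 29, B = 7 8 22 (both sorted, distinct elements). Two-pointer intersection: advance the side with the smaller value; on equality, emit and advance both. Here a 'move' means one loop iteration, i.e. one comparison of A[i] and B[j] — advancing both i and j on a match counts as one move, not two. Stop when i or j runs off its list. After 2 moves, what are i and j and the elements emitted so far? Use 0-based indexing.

i=2, j=0, emitted=[]

[i=0,j=0] 1<7 → i++
[i=1,j=0] 3<7 → i++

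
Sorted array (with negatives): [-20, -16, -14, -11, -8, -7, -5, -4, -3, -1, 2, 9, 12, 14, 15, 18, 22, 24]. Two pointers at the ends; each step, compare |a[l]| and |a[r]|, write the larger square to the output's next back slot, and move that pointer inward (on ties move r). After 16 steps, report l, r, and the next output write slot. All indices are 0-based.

l=9, r=10, next write slot=1

l=0 r=17: |-20|<=|24| out[17]=576, r--
l=0 r=16: |-20|<=|22| out[16]=484, r--
l=0 r=15: |-20|>|18| out[15]=400, l++
l=1 r=15: |-16|<=|18| out[14]=324, r--
l=1 r=14: |-16|>|15| out[13]=256, l++
l=2 r=14: |-14|<=|15| out[12]=225, r--
l=2 r=13: |-14|<=|14| out[11]=196, r--
l=2 r=12: |-14|>|12| out[10]=196, l++
l=3 r=12: |-11|<=|12| out[9]=144, r--
l=3 r=11: |-11|>|9| out[8]=121, l++
l=4 r=11: |-8|<=|9| out[7]=81, r--
l=4 r=10: |-8|>|2| out[6]=64, l++
l=5 r=10: |-7|>|2| out[5]=49, l++
l=6 r=10: |-5|>|2| out[4]=25, l++
l=7 r=10: |-4|>|2| out[3]=16, l++
l=8 r=10: |-3|>|2| out[2]=9, l++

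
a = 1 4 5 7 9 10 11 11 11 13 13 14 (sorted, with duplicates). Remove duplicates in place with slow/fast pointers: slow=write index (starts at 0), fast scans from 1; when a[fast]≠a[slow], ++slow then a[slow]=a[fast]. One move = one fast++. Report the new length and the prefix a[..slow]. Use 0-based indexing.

slow=0 fast=1: a[fast]=4≠a[slow]=1 write a[1]=4, slow++,fast++
slow=1 fast=2: a[fast]=5≠a[slow]=4 write a[2]=5, slow++,fast++
slow=2 fast=3: a[fast]=7≠a[slow]=5 write a[3]=7, slow++,fast++
slow=3 fast=4: a[fast]=9≠a[slow]=7 write a[4]=9, slow++,fast++
slow=4 fast=5: a[fast]=10≠a[slow]=9 write a[5]=10, slow++,fast++
slow=5 fast=6: a[fast]=11≠a[slow]=10 write a[6]=11, slow++,fast++
slow=6 fast=7: a[fast]=11=a[slow] dup, fast++
slow=6 fast=8: a[fast]=11=a[slow] dup, fast++
slow=6 fast=9: a[fast]=13≠a[slow]=11 write a[7]=13, slow++,fast++
slow=7 fast=10: a[fast]=13=a[slow] dup, fast++
slow=7 fast=11: a[fast]=14≠a[slow]=13 write a[8]=14, slow++,fast++

length 9; prefix = [1, 4, 5, 7, 9, 10, 11, 13, 14]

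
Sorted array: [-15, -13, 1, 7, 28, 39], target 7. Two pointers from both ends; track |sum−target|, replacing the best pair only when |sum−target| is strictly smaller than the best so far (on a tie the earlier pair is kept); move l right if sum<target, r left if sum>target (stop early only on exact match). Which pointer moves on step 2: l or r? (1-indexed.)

r

l=1 r=6: -15+39=24 d=17 *, r--
l=1 r=5: -15+28=13 d=6 *, r--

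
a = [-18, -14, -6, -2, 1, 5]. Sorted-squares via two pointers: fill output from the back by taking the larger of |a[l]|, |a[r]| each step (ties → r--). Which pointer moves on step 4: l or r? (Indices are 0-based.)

r

[0,5] |-18|>|5| out[5]=324 → l++
[1,5] |-14|>|5| out[4]=196 → l++
[2,5] |-6|>|5| out[3]=36 → l++
[3,5] |-2|<=|5| out[2]=25 → r--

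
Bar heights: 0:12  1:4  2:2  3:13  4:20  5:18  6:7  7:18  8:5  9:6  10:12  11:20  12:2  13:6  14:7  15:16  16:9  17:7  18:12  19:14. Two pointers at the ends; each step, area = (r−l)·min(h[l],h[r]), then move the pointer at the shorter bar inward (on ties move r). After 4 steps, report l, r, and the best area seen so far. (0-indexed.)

l=4, r=19, best area=228

[0,19] min(12,14)*19=228 best=228 * → l++
[1,19] min(4,14)*18=72 best=228 → l++
[2,19] min(2,14)*17=34 best=228 → l++
[3,19] min(13,14)*16=208 best=228 → l++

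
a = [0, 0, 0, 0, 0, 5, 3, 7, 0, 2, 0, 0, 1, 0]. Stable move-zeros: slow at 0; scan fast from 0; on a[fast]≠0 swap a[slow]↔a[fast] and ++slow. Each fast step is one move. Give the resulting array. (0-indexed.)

slow=0 fast=0: a[fast]=0, fast++
slow=0 fast=1: a[fast]=0, fast++
slow=0 fast=2: a[fast]=0, fast++
slow=0 fast=3: a[fast]=0, fast++
slow=0 fast=4: a[fast]=0, fast++
slow=0 fast=5: a[fast]=5≠0 swap→a[0]=5, slow++,fast++
slow=1 fast=6: a[fast]=3≠0 swap→a[1]=3, slow++,fast++
slow=2 fast=7: a[fast]=7≠0 swap→a[2]=7, slow++,fast++
slow=3 fast=8: a[fast]=0, fast++
slow=3 fast=9: a[fast]=2≠0 swap→a[3]=2, slow++,fast++
slow=4 fast=10: a[fast]=0, fast++
slow=4 fast=11: a[fast]=0, fast++
slow=4 fast=12: a[fast]=1≠0 swap→a[4]=1, slow++,fast++
slow=5 fast=13: a[fast]=0, fast++

[5, 3, 7, 2, 1, 0, 0, 0, 0, 0, 0, 0, 0, 0]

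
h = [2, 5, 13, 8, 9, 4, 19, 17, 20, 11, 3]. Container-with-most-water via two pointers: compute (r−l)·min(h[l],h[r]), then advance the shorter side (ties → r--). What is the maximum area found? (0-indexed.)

max area = 78

[0,10] min(2,3)*10=20 best=20 * → l++
[1,10] min(5,3)*9=27 best=27 * → r--
[1,9] min(5,11)*8=40 best=40 * → l++
[2,9] min(13,11)*7=77 best=77 * → r--
[2,8] min(13,20)*6=78 best=78 * → l++
[3,8] min(8,20)*5=40 best=78 → l++
[4,8] min(9,20)*4=36 best=78 → l++
[5,8] min(4,20)*3=12 best=78 → l++
[6,8] min(19,20)*2=38 best=78 → l++
[7,8] min(17,20)*1=17 best=78 → l++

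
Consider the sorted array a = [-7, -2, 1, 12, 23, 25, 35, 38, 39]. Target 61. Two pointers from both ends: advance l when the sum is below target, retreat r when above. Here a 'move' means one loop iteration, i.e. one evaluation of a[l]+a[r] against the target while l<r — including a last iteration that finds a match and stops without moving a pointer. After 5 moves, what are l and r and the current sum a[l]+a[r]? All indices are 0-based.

l=4, r=7, sum=61

l=0 r=8: -7+39=32 <61, l++
l=1 r=8: -2+39=37 <61, l++
l=2 r=8: 1+39=40 <61, l++
l=3 r=8: 12+39=51 <61, l++
l=4 r=8: 23+39=62 >61, r--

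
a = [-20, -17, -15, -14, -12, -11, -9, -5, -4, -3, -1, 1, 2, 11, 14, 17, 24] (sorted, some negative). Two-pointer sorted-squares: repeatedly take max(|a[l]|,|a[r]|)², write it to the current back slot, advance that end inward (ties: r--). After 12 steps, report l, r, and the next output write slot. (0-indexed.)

[0,16] |-20|<=|24| out[16]=576 → r--
[0,15] |-20|>|17| out[15]=400 → l++
[1,15] |-17|<=|17| out[14]=289 → r--
[1,14] |-17|>|14| out[13]=289 → l++
[2,14] |-15|>|14| out[12]=225 → l++
[3,14] |-14|<=|14| out[11]=196 → r--
[3,13] |-14|>|11| out[10]=196 → l++
[4,13] |-12|>|11| out[9]=144 → l++
[5,13] |-11|<=|11| out[8]=121 → r--
[5,12] |-11|>|2| out[7]=121 → l++
[6,12] |-9|>|2| out[6]=81 → l++
[7,12] |-5|>|2| out[5]=25 → l++

l=8, r=12, next write slot=4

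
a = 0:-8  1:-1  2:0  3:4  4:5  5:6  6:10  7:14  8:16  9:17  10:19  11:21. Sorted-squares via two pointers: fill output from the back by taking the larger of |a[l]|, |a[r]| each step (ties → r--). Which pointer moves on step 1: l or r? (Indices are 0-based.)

[0,11] |-8|<=|21| out[11]=441 → r--

r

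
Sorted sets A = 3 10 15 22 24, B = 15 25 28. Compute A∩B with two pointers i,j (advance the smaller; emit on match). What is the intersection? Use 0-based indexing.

[i=0,j=0] 3<15 → i++
[i=1,j=0] 10<15 → i++
[i=2,j=0] 15==15 emit → i++,j++
[i=3,j=1] 22<25 → i++
[i=4,j=1] 24<25 → i++

intersection = [15]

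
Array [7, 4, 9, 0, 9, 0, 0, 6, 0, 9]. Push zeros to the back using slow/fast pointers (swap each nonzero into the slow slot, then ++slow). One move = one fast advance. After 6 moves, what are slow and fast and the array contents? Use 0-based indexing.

slow=4, fast=6, a=[7, 4, 9, 9, 0, 0, 0, 6, 0, 9]

slow=0 fast=0: a[fast]=7≠0 swap→a[0]=7, slow++,fast++
slow=1 fast=1: a[fast]=4≠0 swap→a[1]=4, slow++,fast++
slow=2 fast=2: a[fast]=9≠0 swap→a[2]=9, slow++,fast++
slow=3 fast=3: a[fast]=0, fast++
slow=3 fast=4: a[fast]=9≠0 swap→a[3]=9, slow++,fast++
slow=4 fast=5: a[fast]=0, fast++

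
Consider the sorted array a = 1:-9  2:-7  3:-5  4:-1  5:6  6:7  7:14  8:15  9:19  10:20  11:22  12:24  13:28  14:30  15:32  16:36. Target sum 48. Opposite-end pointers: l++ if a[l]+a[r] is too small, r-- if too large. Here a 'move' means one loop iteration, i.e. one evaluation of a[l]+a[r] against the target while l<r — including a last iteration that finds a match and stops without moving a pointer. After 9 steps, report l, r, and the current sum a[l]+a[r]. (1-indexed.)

l=9, r=15, sum=51

[1,16] -9+36=27 <48 → l++
[2,16] -7+36=29 <48 → l++
[3,16] -5+36=31 <48 → l++
[4,16] -1+36=35 <48 → l++
[5,16] 6+36=42 <48 → l++
[6,16] 7+36=43 <48 → l++
[7,16] 14+36=50 >48 → r--
[7,15] 14+32=46 <48 → l++
[8,15] 15+32=47 <48 → l++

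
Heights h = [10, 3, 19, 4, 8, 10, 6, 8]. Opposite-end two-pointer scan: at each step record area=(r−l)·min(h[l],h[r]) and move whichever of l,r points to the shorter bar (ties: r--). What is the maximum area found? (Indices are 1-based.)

max area = 56

l=1 r=8: min(10,8)*7=56 best=56 *, r--
l=1 r=7: min(10,6)*6=36 best=56, r--
l=1 r=6: min(10,10)*5=50 best=56, r--
l=1 r=5: min(10,8)*4=32 best=56, r--
l=1 r=4: min(10,4)*3=12 best=56, r--
l=1 r=3: min(10,19)*2=20 best=56, l++
l=2 r=3: min(3,19)*1=3 best=56, l++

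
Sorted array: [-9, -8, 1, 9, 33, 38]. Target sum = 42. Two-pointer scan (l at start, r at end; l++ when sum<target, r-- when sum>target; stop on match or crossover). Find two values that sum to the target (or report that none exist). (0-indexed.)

(9, 33)

l=0 r=5: -9+38=29 <42, l++
l=1 r=5: -8+38=30 <42, l++
l=2 r=5: 1+38=39 <42, l++
l=3 r=5: 9+38=47 >42, r--
l=3 r=4: 9+33=42, found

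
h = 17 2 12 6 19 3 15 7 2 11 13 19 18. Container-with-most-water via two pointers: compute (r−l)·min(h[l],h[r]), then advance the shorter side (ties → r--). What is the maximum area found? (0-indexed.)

[0,12] min(17,18)*12=204 best=204 * → l++
[1,12] min(2,18)*11=22 best=204 → l++
[2,12] min(12,18)*10=120 best=204 → l++
[3,12] min(6,18)*9=54 best=204 → l++
[4,12] min(19,18)*8=144 best=204 → r--
[4,11] min(19,19)*7=133 best=204 → r--
[4,10] min(19,13)*6=78 best=204 → r--
[4,9] min(19,11)*5=55 best=204 → r--
[4,8] min(19,2)*4=8 best=204 → r--
[4,7] min(19,7)*3=21 best=204 → r--
[4,6] min(19,15)*2=30 best=204 → r--
[4,5] min(19,3)*1=3 best=204 → r--

max area = 204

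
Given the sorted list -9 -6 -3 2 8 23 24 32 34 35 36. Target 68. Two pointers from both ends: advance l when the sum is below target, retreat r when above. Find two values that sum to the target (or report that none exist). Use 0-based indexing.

l=0 r=10: -9+36=27 <68, l++
l=1 r=10: -6+36=30 <68, l++
l=2 r=10: -3+36=33 <68, l++
l=3 r=10: 2+36=38 <68, l++
l=4 r=10: 8+36=44 <68, l++
l=5 r=10: 23+36=59 <68, l++
l=6 r=10: 24+36=60 <68, l++
l=7 r=10: 32+36=68, found

(32, 36)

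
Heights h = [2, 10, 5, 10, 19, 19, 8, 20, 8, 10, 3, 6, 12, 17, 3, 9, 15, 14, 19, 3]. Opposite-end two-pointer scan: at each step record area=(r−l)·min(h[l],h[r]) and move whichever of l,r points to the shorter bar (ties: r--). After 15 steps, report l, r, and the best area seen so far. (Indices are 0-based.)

[0,19] min(2,3)*19=38 best=38 * → l++
[1,19] min(10,3)*18=54 best=54 * → r--
[1,18] min(10,19)*17=170 best=170 * → l++
[2,18] min(5,19)*16=80 best=170 → l++
[3,18] min(10,19)*15=150 best=170 → l++
[4,18] min(19,19)*14=266 best=266 * → r--
[4,17] min(19,14)*13=182 best=266 → r--
[4,16] min(19,15)*12=180 best=266 → r--
[4,15] min(19,9)*11=99 best=266 → r--
[4,14] min(19,3)*10=30 best=266 → r--
[4,13] min(19,17)*9=153 best=266 → r--
[4,12] min(19,12)*8=96 best=266 → r--
[4,11] min(19,6)*7=42 best=266 → r--
[4,10] min(19,3)*6=18 best=266 → r--
[4,9] min(19,10)*5=50 best=266 → r--

l=4, r=8, best area=266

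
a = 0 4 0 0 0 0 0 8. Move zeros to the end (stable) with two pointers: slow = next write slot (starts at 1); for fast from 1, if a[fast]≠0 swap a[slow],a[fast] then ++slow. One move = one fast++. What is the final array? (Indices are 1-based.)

(s=1,f=1) a[fast]=0 → fast++
(s=1,f=2) a[fast]=4≠0 swap→a[1]=4 → slow++,fast++
(s=2,f=3) a[fast]=0 → fast++
(s=2,f=4) a[fast]=0 → fast++
(s=2,f=5) a[fast]=0 → fast++
(s=2,f=6) a[fast]=0 → fast++
(s=2,f=7) a[fast]=0 → fast++
(s=2,f=8) a[fast]=8≠0 swap→a[2]=8 → slow++,fast++

[4, 8, 0, 0, 0, 0, 0, 0]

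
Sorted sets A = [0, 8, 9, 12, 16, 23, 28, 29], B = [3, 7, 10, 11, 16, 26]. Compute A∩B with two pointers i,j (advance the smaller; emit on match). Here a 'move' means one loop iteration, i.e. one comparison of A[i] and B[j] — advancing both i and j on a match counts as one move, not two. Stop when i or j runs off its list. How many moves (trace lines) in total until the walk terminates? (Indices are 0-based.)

11 moves

i=0 j=0: 0<3, i++
i=1 j=0: 8>3, j++
i=1 j=1: 8>7, j++
i=1 j=2: 8<10, i++
i=2 j=2: 9<10, i++
i=3 j=2: 12>10, j++
i=3 j=3: 12>11, j++
i=3 j=4: 12<16, i++
i=4 j=4: 16==16 emit, i++,j++
i=5 j=5: 23<26, i++
i=6 j=5: 28>26, j++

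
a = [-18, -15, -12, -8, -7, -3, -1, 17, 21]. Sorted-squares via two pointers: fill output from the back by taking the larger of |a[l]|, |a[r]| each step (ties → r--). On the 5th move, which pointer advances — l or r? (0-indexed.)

l

l=0 r=8: |-18|<=|21| out[8]=441, r--
l=0 r=7: |-18|>|17| out[7]=324, l++
l=1 r=7: |-15|<=|17| out[6]=289, r--
l=1 r=6: |-15|>|-1| out[5]=225, l++
l=2 r=6: |-12|>|-1| out[4]=144, l++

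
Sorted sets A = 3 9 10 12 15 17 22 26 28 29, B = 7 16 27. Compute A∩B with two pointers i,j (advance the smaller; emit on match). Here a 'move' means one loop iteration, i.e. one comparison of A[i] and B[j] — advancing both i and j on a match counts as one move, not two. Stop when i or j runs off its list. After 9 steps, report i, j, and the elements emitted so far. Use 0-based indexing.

i=7, j=2, emitted=[]

[i=0,j=0] 3<7 → i++
[i=1,j=0] 9>7 → j++
[i=1,j=1] 9<16 → i++
[i=2,j=1] 10<16 → i++
[i=3,j=1] 12<16 → i++
[i=4,j=1] 15<16 → i++
[i=5,j=1] 17>16 → j++
[i=5,j=2] 17<27 → i++
[i=6,j=2] 22<27 → i++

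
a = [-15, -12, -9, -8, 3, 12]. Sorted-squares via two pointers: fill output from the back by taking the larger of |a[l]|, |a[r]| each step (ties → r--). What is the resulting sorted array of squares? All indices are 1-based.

l=1 r=6: |-15|>|12| out[6]=225, l++
l=2 r=6: |-12|<=|12| out[5]=144, r--
l=2 r=5: |-12|>|3| out[4]=144, l++
l=3 r=5: |-9|>|3| out[3]=81, l++
l=4 r=5: |-8|>|3| out[2]=64, l++
l=5 r=5: |3|<=|3| out[1]=9, r--

[9, 64, 81, 144, 144, 225]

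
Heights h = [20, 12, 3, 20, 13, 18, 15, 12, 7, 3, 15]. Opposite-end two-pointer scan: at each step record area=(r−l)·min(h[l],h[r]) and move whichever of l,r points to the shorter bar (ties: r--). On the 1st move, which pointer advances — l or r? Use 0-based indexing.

l=0 r=10: min(20,15)*10=150 best=150 *, r--

r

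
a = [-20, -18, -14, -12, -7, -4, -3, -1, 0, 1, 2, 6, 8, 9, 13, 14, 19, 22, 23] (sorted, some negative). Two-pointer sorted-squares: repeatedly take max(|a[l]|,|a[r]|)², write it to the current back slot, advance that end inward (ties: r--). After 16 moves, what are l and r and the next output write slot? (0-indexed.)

l=7, r=9, next write slot=2

[0,18] |-20|<=|23| out[18]=529 → r--
[0,17] |-20|<=|22| out[17]=484 → r--
[0,16] |-20|>|19| out[16]=400 → l++
[1,16] |-18|<=|19| out[15]=361 → r--
[1,15] |-18|>|14| out[14]=324 → l++
[2,15] |-14|<=|14| out[13]=196 → r--
[2,14] |-14|>|13| out[12]=196 → l++
[3,14] |-12|<=|13| out[11]=169 → r--
[3,13] |-12|>|9| out[10]=144 → l++
[4,13] |-7|<=|9| out[9]=81 → r--
[4,12] |-7|<=|8| out[8]=64 → r--
[4,11] |-7|>|6| out[7]=49 → l++
[5,11] |-4|<=|6| out[6]=36 → r--
[5,10] |-4|>|2| out[5]=16 → l++
[6,10] |-3|>|2| out[4]=9 → l++
[7,10] |-1|<=|2| out[3]=4 → r--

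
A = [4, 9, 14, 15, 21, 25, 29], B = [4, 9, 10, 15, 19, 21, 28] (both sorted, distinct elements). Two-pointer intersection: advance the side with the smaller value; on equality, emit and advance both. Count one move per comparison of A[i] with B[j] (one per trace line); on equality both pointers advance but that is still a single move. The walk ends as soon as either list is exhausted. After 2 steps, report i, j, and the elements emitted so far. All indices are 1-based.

i=3, j=3, emitted=[4, 9]

[i=1,j=1] 4==4 emit → i++,j++
[i=2,j=2] 9==9 emit → i++,j++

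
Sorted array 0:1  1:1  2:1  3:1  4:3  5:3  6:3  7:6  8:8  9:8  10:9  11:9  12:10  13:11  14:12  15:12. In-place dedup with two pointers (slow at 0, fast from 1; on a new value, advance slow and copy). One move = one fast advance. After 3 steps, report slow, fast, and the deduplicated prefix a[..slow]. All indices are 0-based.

slow=0 fast=1: a[fast]=1=a[slow] dup, fast++
slow=0 fast=2: a[fast]=1=a[slow] dup, fast++
slow=0 fast=3: a[fast]=1=a[slow] dup, fast++

slow=0, fast=4, prefix=[1]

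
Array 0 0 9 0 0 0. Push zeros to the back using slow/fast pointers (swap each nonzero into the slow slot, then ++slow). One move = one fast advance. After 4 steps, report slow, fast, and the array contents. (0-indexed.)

slow=0 fast=0: a[fast]=0, fast++
slow=0 fast=1: a[fast]=0, fast++
slow=0 fast=2: a[fast]=9≠0 swap→a[0]=9, slow++,fast++
slow=1 fast=3: a[fast]=0, fast++

slow=1, fast=4, a=[9, 0, 0, 0, 0, 0]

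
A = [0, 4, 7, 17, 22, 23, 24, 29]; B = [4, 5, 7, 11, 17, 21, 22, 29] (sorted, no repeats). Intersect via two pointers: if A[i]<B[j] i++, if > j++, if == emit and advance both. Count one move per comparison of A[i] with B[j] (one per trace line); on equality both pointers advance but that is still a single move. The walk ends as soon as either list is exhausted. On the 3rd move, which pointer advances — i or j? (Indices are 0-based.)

i=0 j=0: 0<4, i++
i=1 j=0: 4==4 emit, i++,j++
i=2 j=1: 7>5, j++

j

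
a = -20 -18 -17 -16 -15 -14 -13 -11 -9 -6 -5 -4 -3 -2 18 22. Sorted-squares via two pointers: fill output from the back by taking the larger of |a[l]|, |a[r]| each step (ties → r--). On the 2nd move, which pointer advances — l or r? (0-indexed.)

l

l=0 r=15: |-20|<=|22| out[15]=484, r--
l=0 r=14: |-20|>|18| out[14]=400, l++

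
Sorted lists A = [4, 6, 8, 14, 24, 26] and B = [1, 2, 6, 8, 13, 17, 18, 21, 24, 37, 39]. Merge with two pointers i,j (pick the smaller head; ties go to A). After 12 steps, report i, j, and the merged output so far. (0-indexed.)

i=0 j=0: A[i]=4>B[j]=1 take 1, j++
i=0 j=1: A[i]=4>B[j]=2 take 2, j++
i=0 j=2: A[i]=4<=B[j]=6 take 4, i++
i=1 j=2: A[i]=6<=B[j]=6 take 6, i++
i=2 j=2: A[i]=8>B[j]=6 take 6, j++
i=2 j=3: A[i]=8<=B[j]=8 take 8, i++
i=3 j=3: A[i]=14>B[j]=8 take 8, j++
i=3 j=4: A[i]=14>B[j]=13 take 13, j++
i=3 j=5: A[i]=14<=B[j]=17 take 14, i++
i=4 j=5: A[i]=24>B[j]=17 take 17, j++
i=4 j=6: A[i]=24>B[j]=18 take 18, j++
i=4 j=7: A[i]=24>B[j]=21 take 21, j++

i=4, j=8, merged so far=[1, 2, 4, 6, 6, 8, 8, 13, 14, 17, 18, 21]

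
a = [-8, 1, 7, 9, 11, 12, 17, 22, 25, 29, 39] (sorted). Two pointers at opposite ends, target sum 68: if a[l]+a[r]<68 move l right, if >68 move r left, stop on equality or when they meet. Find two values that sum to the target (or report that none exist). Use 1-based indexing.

(29, 39)

[1,11] -8+39=31 <68 → l++
[2,11] 1+39=40 <68 → l++
[3,11] 7+39=46 <68 → l++
[4,11] 9+39=48 <68 → l++
[5,11] 11+39=50 <68 → l++
[6,11] 12+39=51 <68 → l++
[7,11] 17+39=56 <68 → l++
[8,11] 22+39=61 <68 → l++
[9,11] 25+39=64 <68 → l++
[10,11] 29+39=68 → found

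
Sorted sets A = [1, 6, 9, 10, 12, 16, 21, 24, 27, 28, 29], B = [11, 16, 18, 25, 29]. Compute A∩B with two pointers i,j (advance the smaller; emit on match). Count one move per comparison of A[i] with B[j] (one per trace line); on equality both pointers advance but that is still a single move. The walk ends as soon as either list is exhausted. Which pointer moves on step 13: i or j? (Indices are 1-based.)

i

i=1 j=1: 1<11, i++
i=2 j=1: 6<11, i++
i=3 j=1: 9<11, i++
i=4 j=1: 10<11, i++
i=5 j=1: 12>11, j++
i=5 j=2: 12<16, i++
i=6 j=2: 16==16 emit, i++,j++
i=7 j=3: 21>18, j++
i=7 j=4: 21<25, i++
i=8 j=4: 24<25, i++
i=9 j=4: 27>25, j++
i=9 j=5: 27<29, i++
i=10 j=5: 28<29, i++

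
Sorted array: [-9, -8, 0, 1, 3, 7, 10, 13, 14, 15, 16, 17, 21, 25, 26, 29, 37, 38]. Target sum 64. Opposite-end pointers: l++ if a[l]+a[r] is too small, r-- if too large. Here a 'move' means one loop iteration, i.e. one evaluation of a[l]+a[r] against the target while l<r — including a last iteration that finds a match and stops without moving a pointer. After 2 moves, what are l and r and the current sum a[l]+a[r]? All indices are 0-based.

l=2, r=17, sum=38

[0,17] -9+38=29 <64 → l++
[1,17] -8+38=30 <64 → l++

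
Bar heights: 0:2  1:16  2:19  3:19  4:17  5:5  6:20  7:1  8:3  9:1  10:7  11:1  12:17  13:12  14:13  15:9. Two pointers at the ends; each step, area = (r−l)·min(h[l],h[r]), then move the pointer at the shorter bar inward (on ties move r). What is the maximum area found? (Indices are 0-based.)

max area = 176

[0,15] min(2,9)*15=30 best=30 * → l++
[1,15] min(16,9)*14=126 best=126 * → r--
[1,14] min(16,13)*13=169 best=169 * → r--
[1,13] min(16,12)*12=144 best=169 → r--
[1,12] min(16,17)*11=176 best=176 * → l++
[2,12] min(19,17)*10=170 best=176 → r--
[2,11] min(19,1)*9=9 best=176 → r--
[2,10] min(19,7)*8=56 best=176 → r--
[2,9] min(19,1)*7=7 best=176 → r--
[2,8] min(19,3)*6=18 best=176 → r--
[2,7] min(19,1)*5=5 best=176 → r--
[2,6] min(19,20)*4=76 best=176 → l++
[3,6] min(19,20)*3=57 best=176 → l++
[4,6] min(17,20)*2=34 best=176 → l++
[5,6] min(5,20)*1=5 best=176 → l++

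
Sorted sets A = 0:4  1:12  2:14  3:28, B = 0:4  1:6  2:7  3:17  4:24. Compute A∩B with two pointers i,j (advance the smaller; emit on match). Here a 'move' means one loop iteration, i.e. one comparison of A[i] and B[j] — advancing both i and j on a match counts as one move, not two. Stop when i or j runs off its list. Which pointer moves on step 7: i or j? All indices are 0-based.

j

i=0 j=0: 4==4 emit, i++,j++
i=1 j=1: 12>6, j++
i=1 j=2: 12>7, j++
i=1 j=3: 12<17, i++
i=2 j=3: 14<17, i++
i=3 j=3: 28>17, j++
i=3 j=4: 28>24, j++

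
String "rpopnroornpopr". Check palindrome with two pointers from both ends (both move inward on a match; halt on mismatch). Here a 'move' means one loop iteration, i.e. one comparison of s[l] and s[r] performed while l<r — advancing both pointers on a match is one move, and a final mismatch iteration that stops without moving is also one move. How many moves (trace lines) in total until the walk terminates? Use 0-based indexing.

l=0 r=13: 'r'=='r', l++,r--
l=1 r=12: 'p'=='p', l++,r--
l=2 r=11: 'o'=='o', l++,r--
l=3 r=10: 'p'=='p', l++,r--
l=4 r=9: 'n'=='n', l++,r--
l=5 r=8: 'r'=='r', l++,r--
l=6 r=7: 'o'=='o', l++,r--

7 moves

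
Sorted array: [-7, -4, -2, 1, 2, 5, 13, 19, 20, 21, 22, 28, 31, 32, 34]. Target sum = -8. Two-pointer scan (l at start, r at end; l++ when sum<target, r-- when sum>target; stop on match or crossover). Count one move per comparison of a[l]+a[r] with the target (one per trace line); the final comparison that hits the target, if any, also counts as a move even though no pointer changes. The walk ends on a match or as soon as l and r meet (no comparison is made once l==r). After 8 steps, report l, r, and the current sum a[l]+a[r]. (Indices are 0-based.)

[0,14] -7+34=27 >-8 → r--
[0,13] -7+32=25 >-8 → r--
[0,12] -7+31=24 >-8 → r--
[0,11] -7+28=21 >-8 → r--
[0,10] -7+22=15 >-8 → r--
[0,9] -7+21=14 >-8 → r--
[0,8] -7+20=13 >-8 → r--
[0,7] -7+19=12 >-8 → r--

l=0, r=6, sum=6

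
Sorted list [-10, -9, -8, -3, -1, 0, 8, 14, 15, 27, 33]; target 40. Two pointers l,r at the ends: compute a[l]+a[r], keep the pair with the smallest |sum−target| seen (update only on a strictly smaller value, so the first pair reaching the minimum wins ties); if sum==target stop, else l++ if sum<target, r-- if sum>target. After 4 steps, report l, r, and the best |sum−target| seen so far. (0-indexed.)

l=4, r=10, best |Δ|=10

l=0 r=10: -10+33=23 d=17 *, l++
l=1 r=10: -9+33=24 d=16 *, l++
l=2 r=10: -8+33=25 d=15 *, l++
l=3 r=10: -3+33=30 d=10 *, l++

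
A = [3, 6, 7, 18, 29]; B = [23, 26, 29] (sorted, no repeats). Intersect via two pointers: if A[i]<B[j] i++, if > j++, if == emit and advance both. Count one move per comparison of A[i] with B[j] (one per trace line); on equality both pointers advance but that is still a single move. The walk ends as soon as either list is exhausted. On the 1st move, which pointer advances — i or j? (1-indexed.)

[i=1,j=1] 3<23 → i++

i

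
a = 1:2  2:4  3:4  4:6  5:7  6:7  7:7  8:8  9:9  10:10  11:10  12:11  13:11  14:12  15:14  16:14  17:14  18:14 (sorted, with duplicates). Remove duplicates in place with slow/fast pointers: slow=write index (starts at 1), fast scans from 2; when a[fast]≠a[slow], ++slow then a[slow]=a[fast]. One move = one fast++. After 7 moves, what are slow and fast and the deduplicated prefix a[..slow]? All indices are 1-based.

slow=1 fast=2: a[fast]=4≠a[slow]=2 write a[2]=4, slow++,fast++
slow=2 fast=3: a[fast]=4=a[slow] dup, fast++
slow=2 fast=4: a[fast]=6≠a[slow]=4 write a[3]=6, slow++,fast++
slow=3 fast=5: a[fast]=7≠a[slow]=6 write a[4]=7, slow++,fast++
slow=4 fast=6: a[fast]=7=a[slow] dup, fast++
slow=4 fast=7: a[fast]=7=a[slow] dup, fast++
slow=4 fast=8: a[fast]=8≠a[slow]=7 write a[5]=8, slow++,fast++

slow=5, fast=9, prefix=[2, 4, 6, 7, 8]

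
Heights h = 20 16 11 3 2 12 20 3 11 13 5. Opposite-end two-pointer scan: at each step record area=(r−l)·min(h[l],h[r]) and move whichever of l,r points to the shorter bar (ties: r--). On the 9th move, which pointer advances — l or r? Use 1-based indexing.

l=1 r=11: min(20,5)*10=50 best=50 *, r--
l=1 r=10: min(20,13)*9=117 best=117 *, r--
l=1 r=9: min(20,11)*8=88 best=117, r--
l=1 r=8: min(20,3)*7=21 best=117, r--
l=1 r=7: min(20,20)*6=120 best=120 *, r--
l=1 r=6: min(20,12)*5=60 best=120, r--
l=1 r=5: min(20,2)*4=8 best=120, r--
l=1 r=4: min(20,3)*3=9 best=120, r--
l=1 r=3: min(20,11)*2=22 best=120, r--

r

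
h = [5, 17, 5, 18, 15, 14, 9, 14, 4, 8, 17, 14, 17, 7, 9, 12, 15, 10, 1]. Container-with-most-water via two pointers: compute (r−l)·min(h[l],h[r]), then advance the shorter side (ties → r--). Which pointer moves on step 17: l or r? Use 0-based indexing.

[0,18] min(5,1)*18=18 best=18 * → r--
[0,17] min(5,10)*17=85 best=85 * → l++
[1,17] min(17,10)*16=160 best=160 * → r--
[1,16] min(17,15)*15=225 best=225 * → r--
[1,15] min(17,12)*14=168 best=225 → r--
[1,14] min(17,9)*13=117 best=225 → r--
[1,13] min(17,7)*12=84 best=225 → r--
[1,12] min(17,17)*11=187 best=225 → r--
[1,11] min(17,14)*10=140 best=225 → r--
[1,10] min(17,17)*9=153 best=225 → r--
[1,9] min(17,8)*8=64 best=225 → r--
[1,8] min(17,4)*7=28 best=225 → r--
[1,7] min(17,14)*6=84 best=225 → r--
[1,6] min(17,9)*5=45 best=225 → r--
[1,5] min(17,14)*4=56 best=225 → r--
[1,4] min(17,15)*3=45 best=225 → r--
[1,3] min(17,18)*2=34 best=225 → l++

l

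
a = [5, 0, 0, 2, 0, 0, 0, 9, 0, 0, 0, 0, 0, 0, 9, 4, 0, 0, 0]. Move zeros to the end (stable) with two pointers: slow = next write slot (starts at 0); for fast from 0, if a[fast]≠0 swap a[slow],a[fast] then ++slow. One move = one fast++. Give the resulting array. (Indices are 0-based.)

(s=0,f=0) a[fast]=5≠0 swap→a[0]=5 → slow++,fast++
(s=1,f=1) a[fast]=0 → fast++
(s=1,f=2) a[fast]=0 → fast++
(s=1,f=3) a[fast]=2≠0 swap→a[1]=2 → slow++,fast++
(s=2,f=4) a[fast]=0 → fast++
(s=2,f=5) a[fast]=0 → fast++
(s=2,f=6) a[fast]=0 → fast++
(s=2,f=7) a[fast]=9≠0 swap→a[2]=9 → slow++,fast++
(s=3,f=8) a[fast]=0 → fast++
(s=3,f=9) a[fast]=0 → fast++
(s=3,f=10) a[fast]=0 → fast++
(s=3,f=11) a[fast]=0 → fast++
(s=3,f=12) a[fast]=0 → fast++
(s=3,f=13) a[fast]=0 → fast++
(s=3,f=14) a[fast]=9≠0 swap→a[3]=9 → slow++,fast++
(s=4,f=15) a[fast]=4≠0 swap→a[4]=4 → slow++,fast++
(s=5,f=16) a[fast]=0 → fast++
(s=5,f=17) a[fast]=0 → fast++
(s=5,f=18) a[fast]=0 → fast++

[5, 2, 9, 9, 4, 0, 0, 0, 0, 0, 0, 0, 0, 0, 0, 0, 0, 0, 0]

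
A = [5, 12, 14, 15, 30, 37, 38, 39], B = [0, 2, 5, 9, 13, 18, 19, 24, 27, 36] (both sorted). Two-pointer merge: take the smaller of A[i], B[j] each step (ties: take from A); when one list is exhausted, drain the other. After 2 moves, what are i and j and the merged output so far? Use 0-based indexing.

[i=0,j=0] A[i]=5>B[j]=0 take 0 → j++
[i=0,j=1] A[i]=5>B[j]=2 take 2 → j++

i=0, j=2, merged so far=[0, 2]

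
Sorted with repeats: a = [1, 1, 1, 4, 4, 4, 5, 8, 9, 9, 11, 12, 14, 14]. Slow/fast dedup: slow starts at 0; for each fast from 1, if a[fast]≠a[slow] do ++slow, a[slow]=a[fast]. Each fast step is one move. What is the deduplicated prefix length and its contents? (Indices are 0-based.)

slow=0 fast=1: a[fast]=1=a[slow] dup, fast++
slow=0 fast=2: a[fast]=1=a[slow] dup, fast++
slow=0 fast=3: a[fast]=4≠a[slow]=1 write a[1]=4, slow++,fast++
slow=1 fast=4: a[fast]=4=a[slow] dup, fast++
slow=1 fast=5: a[fast]=4=a[slow] dup, fast++
slow=1 fast=6: a[fast]=5≠a[slow]=4 write a[2]=5, slow++,fast++
slow=2 fast=7: a[fast]=8≠a[slow]=5 write a[3]=8, slow++,fast++
slow=3 fast=8: a[fast]=9≠a[slow]=8 write a[4]=9, slow++,fast++
slow=4 fast=9: a[fast]=9=a[slow] dup, fast++
slow=4 fast=10: a[fast]=11≠a[slow]=9 write a[5]=11, slow++,fast++
slow=5 fast=11: a[fast]=12≠a[slow]=11 write a[6]=12, slow++,fast++
slow=6 fast=12: a[fast]=14≠a[slow]=12 write a[7]=14, slow++,fast++
slow=7 fast=13: a[fast]=14=a[slow] dup, fast++

length 8; prefix = [1, 4, 5, 8, 9, 11, 12, 14]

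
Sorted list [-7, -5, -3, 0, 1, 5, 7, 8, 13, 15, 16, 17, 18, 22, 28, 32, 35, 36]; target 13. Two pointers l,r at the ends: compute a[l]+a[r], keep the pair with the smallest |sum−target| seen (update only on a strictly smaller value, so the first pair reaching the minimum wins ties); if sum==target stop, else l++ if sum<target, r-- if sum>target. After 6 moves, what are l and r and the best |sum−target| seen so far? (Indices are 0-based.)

l=1, r=12, best |Δ|=2

l=0 r=17: -7+36=29 d=16 *, r--
l=0 r=16: -7+35=28 d=15 *, r--
l=0 r=15: -7+32=25 d=12 *, r--
l=0 r=14: -7+28=21 d=8 *, r--
l=0 r=13: -7+22=15 d=2 *, r--
l=0 r=12: -7+18=11 d=2, l++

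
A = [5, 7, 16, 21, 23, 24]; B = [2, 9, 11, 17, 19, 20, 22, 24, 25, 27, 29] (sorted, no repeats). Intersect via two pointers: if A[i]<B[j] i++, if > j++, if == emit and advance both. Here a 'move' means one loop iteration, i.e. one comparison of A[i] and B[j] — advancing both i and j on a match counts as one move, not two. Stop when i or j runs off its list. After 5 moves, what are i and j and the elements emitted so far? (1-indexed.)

i=3, j=4, emitted=[]

[i=1,j=1] 5>2 → j++
[i=1,j=2] 5<9 → i++
[i=2,j=2] 7<9 → i++
[i=3,j=2] 16>9 → j++
[i=3,j=3] 16>11 → j++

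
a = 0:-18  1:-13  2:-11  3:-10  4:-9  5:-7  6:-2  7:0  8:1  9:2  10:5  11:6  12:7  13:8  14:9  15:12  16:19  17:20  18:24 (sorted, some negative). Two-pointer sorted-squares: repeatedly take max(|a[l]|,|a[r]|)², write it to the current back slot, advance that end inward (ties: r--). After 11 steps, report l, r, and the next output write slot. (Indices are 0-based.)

l=0 r=18: |-18|<=|24| out[18]=576, r--
l=0 r=17: |-18|<=|20| out[17]=400, r--
l=0 r=16: |-18|<=|19| out[16]=361, r--
l=0 r=15: |-18|>|12| out[15]=324, l++
l=1 r=15: |-13|>|12| out[14]=169, l++
l=2 r=15: |-11|<=|12| out[13]=144, r--
l=2 r=14: |-11|>|9| out[12]=121, l++
l=3 r=14: |-10|>|9| out[11]=100, l++
l=4 r=14: |-9|<=|9| out[10]=81, r--
l=4 r=13: |-9|>|8| out[9]=81, l++
l=5 r=13: |-7|<=|8| out[8]=64, r--

l=5, r=12, next write slot=7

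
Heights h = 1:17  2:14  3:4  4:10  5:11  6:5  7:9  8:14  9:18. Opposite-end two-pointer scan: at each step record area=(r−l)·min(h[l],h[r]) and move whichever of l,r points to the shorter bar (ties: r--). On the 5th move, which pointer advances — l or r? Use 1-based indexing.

l

l=1 r=9: min(17,18)*8=136 best=136 *, l++
l=2 r=9: min(14,18)*7=98 best=136, l++
l=3 r=9: min(4,18)*6=24 best=136, l++
l=4 r=9: min(10,18)*5=50 best=136, l++
l=5 r=9: min(11,18)*4=44 best=136, l++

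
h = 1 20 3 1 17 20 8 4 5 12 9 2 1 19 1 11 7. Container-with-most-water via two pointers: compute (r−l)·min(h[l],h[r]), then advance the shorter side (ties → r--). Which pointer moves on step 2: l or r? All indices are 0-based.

[0,16] min(1,7)*16=16 best=16 * → l++
[1,16] min(20,7)*15=105 best=105 * → r--

r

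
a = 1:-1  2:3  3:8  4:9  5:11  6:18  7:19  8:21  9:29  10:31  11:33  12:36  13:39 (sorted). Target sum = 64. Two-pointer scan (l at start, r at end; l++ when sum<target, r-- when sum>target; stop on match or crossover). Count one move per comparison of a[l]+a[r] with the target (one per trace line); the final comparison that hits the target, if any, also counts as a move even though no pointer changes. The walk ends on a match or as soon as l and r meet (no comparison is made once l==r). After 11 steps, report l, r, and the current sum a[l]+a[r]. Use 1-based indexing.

[1,13] -1+39=38 <64 → l++
[2,13] 3+39=42 <64 → l++
[3,13] 8+39=47 <64 → l++
[4,13] 9+39=48 <64 → l++
[5,13] 11+39=50 <64 → l++
[6,13] 18+39=57 <64 → l++
[7,13] 19+39=58 <64 → l++
[8,13] 21+39=60 <64 → l++
[9,13] 29+39=68 >64 → r--
[9,12] 29+36=65 >64 → r--
[9,11] 29+33=62 <64 → l++

l=10, r=11, sum=64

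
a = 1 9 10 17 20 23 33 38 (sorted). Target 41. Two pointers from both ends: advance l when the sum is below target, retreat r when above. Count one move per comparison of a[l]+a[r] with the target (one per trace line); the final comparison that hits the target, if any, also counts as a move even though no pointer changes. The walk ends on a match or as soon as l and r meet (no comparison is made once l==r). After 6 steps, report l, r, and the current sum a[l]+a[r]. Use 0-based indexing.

l=4, r=5, sum=43

[0,7] 1+38=39 <41 → l++
[1,7] 9+38=47 >41 → r--
[1,6] 9+33=42 >41 → r--
[1,5] 9+23=32 <41 → l++
[2,5] 10+23=33 <41 → l++
[3,5] 17+23=40 <41 → l++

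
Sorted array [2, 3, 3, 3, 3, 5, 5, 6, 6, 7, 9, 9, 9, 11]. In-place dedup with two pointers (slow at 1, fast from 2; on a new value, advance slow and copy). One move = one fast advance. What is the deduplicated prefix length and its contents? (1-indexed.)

length 7; prefix = [2, 3, 5, 6, 7, 9, 11]

(s=1,f=2) a[fast]=3≠a[slow]=2 write a[2]=3 → slow++,fast++
(s=2,f=3) a[fast]=3=a[slow] dup → fast++
(s=2,f=4) a[fast]=3=a[slow] dup → fast++
(s=2,f=5) a[fast]=3=a[slow] dup → fast++
(s=2,f=6) a[fast]=5≠a[slow]=3 write a[3]=5 → slow++,fast++
(s=3,f=7) a[fast]=5=a[slow] dup → fast++
(s=3,f=8) a[fast]=6≠a[slow]=5 write a[4]=6 → slow++,fast++
(s=4,f=9) a[fast]=6=a[slow] dup → fast++
(s=4,f=10) a[fast]=7≠a[slow]=6 write a[5]=7 → slow++,fast++
(s=5,f=11) a[fast]=9≠a[slow]=7 write a[6]=9 → slow++,fast++
(s=6,f=12) a[fast]=9=a[slow] dup → fast++
(s=6,f=13) a[fast]=9=a[slow] dup → fast++
(s=6,f=14) a[fast]=11≠a[slow]=9 write a[7]=11 → slow++,fast++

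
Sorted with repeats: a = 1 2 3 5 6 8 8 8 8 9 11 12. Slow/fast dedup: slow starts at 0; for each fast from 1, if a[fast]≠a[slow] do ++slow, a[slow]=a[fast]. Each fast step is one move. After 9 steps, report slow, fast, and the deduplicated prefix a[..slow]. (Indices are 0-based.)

slow=6, fast=10, prefix=[1, 2, 3, 5, 6, 8, 9]

(s=0,f=1) a[fast]=2≠a[slow]=1 write a[1]=2 → slow++,fast++
(s=1,f=2) a[fast]=3≠a[slow]=2 write a[2]=3 → slow++,fast++
(s=2,f=3) a[fast]=5≠a[slow]=3 write a[3]=5 → slow++,fast++
(s=3,f=4) a[fast]=6≠a[slow]=5 write a[4]=6 → slow++,fast++
(s=4,f=5) a[fast]=8≠a[slow]=6 write a[5]=8 → slow++,fast++
(s=5,f=6) a[fast]=8=a[slow] dup → fast++
(s=5,f=7) a[fast]=8=a[slow] dup → fast++
(s=5,f=8) a[fast]=8=a[slow] dup → fast++
(s=5,f=9) a[fast]=9≠a[slow]=8 write a[6]=9 → slow++,fast++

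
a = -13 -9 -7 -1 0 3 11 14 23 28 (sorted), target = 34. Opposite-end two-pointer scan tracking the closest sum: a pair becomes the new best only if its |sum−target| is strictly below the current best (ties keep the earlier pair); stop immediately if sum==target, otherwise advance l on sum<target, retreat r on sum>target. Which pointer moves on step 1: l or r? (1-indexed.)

[1,10] -13+28=15 d=19 * → l++

l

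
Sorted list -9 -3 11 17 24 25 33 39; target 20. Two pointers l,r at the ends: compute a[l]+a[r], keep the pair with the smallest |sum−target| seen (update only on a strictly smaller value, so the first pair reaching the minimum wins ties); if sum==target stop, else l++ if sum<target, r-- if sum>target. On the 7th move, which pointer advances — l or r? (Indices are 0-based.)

[0,7] -9+39=30 d=10 * → r--
[0,6] -9+33=24 d=4 * → r--
[0,5] -9+25=16 d=4 → l++
[1,5] -3+25=22 d=2 * → r--
[1,4] -3+24=21 d=1 * → r--
[1,3] -3+17=14 d=6 → l++
[2,3] 11+17=28 d=8 → r--

r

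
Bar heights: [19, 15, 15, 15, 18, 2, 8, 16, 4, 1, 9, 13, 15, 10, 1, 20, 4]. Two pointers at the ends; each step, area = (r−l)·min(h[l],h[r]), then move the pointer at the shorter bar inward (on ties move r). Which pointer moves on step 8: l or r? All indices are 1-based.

l

[1,17] min(19,4)*16=64 best=64 * → r--
[1,16] min(19,20)*15=285 best=285 * → l++
[2,16] min(15,20)*14=210 best=285 → l++
[3,16] min(15,20)*13=195 best=285 → l++
[4,16] min(15,20)*12=180 best=285 → l++
[5,16] min(18,20)*11=198 best=285 → l++
[6,16] min(2,20)*10=20 best=285 → l++
[7,16] min(8,20)*9=72 best=285 → l++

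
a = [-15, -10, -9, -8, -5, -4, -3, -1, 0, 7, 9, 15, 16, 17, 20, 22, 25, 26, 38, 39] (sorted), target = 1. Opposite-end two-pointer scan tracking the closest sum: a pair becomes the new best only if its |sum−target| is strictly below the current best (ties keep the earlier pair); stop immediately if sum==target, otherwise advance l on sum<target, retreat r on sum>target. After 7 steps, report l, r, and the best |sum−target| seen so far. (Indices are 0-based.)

l=0 r=19: -15+39=24 d=23 *, r--
l=0 r=18: -15+38=23 d=22 *, r--
l=0 r=17: -15+26=11 d=10 *, r--
l=0 r=16: -15+25=10 d=9 *, r--
l=0 r=15: -15+22=7 d=6 *, r--
l=0 r=14: -15+20=5 d=4 *, r--
l=0 r=13: -15+17=2 d=1 *, r--

l=0, r=12, best |Δ|=1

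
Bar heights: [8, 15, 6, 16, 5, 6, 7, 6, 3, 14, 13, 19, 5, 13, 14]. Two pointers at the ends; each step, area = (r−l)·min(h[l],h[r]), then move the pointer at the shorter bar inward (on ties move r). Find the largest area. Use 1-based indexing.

l=1 r=15: min(8,14)*14=112 best=112 *, l++
l=2 r=15: min(15,14)*13=182 best=182 *, r--
l=2 r=14: min(15,13)*12=156 best=182, r--
l=2 r=13: min(15,5)*11=55 best=182, r--
l=2 r=12: min(15,19)*10=150 best=182, l++
l=3 r=12: min(6,19)*9=54 best=182, l++
l=4 r=12: min(16,19)*8=128 best=182, l++
l=5 r=12: min(5,19)*7=35 best=182, l++
l=6 r=12: min(6,19)*6=36 best=182, l++
l=7 r=12: min(7,19)*5=35 best=182, l++
l=8 r=12: min(6,19)*4=24 best=182, l++
l=9 r=12: min(3,19)*3=9 best=182, l++
l=10 r=12: min(14,19)*2=28 best=182, l++
l=11 r=12: min(13,19)*1=13 best=182, l++

max area = 182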